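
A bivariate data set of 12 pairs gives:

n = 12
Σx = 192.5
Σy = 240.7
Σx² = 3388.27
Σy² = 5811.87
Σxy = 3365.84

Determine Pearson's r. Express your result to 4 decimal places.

r = (nΣxy − ΣxΣy) / √[(nΣx² − (Σx)²)(nΣy² − (Σy)²)]
Numerator: 12×3365.84 − 192.5×240.7 = -5944.67
Denominator: √[(40659.24 − 37056.25)(69742.44 − 57936.49)] = √[3602.99 × 11805.95] = 6522.0181
r = -5944.67 / 6522.0181 ≈ -0.9115

-0.9115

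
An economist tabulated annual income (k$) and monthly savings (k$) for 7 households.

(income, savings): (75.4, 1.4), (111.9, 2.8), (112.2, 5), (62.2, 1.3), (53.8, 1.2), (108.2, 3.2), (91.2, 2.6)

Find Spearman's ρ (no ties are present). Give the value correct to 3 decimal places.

Rank income: 3, 6, 7, 2, 1, 5, 4
Rank savings: 3, 5, 7, 2, 1, 6, 4
d = rank(income) − rank(savings): 0, 1, 0, 0, 0, -1, 0; Σd² = 2
ρ = 1 − 6Σd² / [n(n²−1)] = 1 − 6×2 / (7×48) = 1 − 12/336 ≈ 0.964

0.964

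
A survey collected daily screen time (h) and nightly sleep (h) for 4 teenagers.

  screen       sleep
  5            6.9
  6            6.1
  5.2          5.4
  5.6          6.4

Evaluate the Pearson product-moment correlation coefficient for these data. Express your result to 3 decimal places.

-0.168

n = 4, Σx = 21.8, Σy = 24.8, Σx² = 119.4, Σy² = 154.94, Σxy = 135.02
nΣxy − ΣxΣy = 540.08 − 540.64 = -0.56
nΣx² − (Σx)² = 477.6 − 475.24 = 2.36; nΣy² − (Σy)² = 619.76 − 615.04 = 4.72
r = -0.56 / √(2.36 × 4.72) = -0.56 / 3.3375 ≈ -0.168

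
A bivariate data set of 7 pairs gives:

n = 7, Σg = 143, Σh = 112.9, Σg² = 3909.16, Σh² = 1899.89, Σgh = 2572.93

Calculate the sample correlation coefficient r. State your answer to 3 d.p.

r = (nΣgh − ΣgΣh) / √[(nΣg² − (Σg)²)(nΣh² − (Σh)²)]
Numerator: 7×2572.93 − 143×112.9 = 1865.81
Denominator: √[(27364.12 − 20449)(13299.23 − 12746.41)] = √[6915.12 × 552.82] = 1955.2025
r = 1865.81 / 1955.2025 ≈ 0.954

0.954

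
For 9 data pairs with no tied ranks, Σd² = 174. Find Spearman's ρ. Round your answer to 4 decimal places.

-0.4500

ρ = 1 − 6Σd² / [n(n²−1)] = 1 − 6×174 / (9×80)
  = 1 − 1044/720 = 1 − 1.45000 ≈ -0.4500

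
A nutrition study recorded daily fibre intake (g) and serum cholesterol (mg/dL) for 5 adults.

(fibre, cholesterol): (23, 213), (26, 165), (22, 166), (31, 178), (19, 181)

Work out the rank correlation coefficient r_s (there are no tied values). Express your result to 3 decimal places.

-0.300

Rank fibre: 3, 4, 2, 5, 1
Rank cholesterol: 5, 1, 2, 3, 4
d = rank(fibre) − rank(cholesterol): -2, 3, 0, 2, -3; Σd² = 26
ρ = 1 − 6Σd² / [n(n²−1)] = 1 − 6×26 / (5×24) = 1 − 156/120 ≈ -0.300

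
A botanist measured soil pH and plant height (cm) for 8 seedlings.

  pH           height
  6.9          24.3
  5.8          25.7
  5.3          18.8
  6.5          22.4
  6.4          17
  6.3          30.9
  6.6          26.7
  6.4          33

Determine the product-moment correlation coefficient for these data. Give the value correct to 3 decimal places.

0.280

n = 8, Σx = 50.2, Σy = 198.8, Σx² = 316.76, Σy² = 5151.88, Σxy = 1252.86
nΣxy − ΣxΣy = 10022.88 − 9979.76 = 43.12
nΣx² − (Σx)² = 2534.08 − 2520.04 = 14.04; nΣy² − (Σy)² = 41215.04 − 39521.44 = 1693.6
r = 43.12 / √(14.04 × 1693.6) = 43.12 / 154.2016 ≈ 0.280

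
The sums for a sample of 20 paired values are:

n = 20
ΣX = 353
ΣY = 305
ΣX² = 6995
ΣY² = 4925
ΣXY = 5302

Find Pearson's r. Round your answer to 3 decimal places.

-0.178

r = (nΣXY − ΣXΣY) / √[(nΣX² − (ΣX)²)(nΣY² − (ΣY)²)]
Numerator: 20×5302 − 353×305 = -1625
Denominator: √[(139900 − 124609)(98500 − 93025)] = √[15291 × 5475] = 9149.7664
r = -1625 / 9149.7664 ≈ -0.178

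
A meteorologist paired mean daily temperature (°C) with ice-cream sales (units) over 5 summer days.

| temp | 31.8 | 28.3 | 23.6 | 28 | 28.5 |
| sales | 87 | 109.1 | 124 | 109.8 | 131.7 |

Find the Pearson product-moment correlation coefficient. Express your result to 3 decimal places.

n = 5, Σx = 140.2, Σy = 561.6, Σx² = 3965.34, Σy² = 64248.74, Σxy = 15608.38
nΣxy − ΣxΣy = 78041.9 − 78736.32 = -694.42
nΣx² − (Σx)² = 19826.7 − 19656.04 = 170.66; nΣy² − (Σy)² = 321243.7 − 315394.56 = 5849.14
r = -694.42 / √(170.66 × 5849.14) = -694.42 / 999.1067 ≈ -0.695

-0.695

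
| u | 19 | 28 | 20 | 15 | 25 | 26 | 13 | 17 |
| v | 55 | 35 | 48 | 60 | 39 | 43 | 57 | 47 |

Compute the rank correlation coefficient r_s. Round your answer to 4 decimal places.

Rank u: 4, 8, 5, 2, 6, 7, 1, 3
Rank v: 6, 1, 5, 8, 2, 3, 7, 4
d = rank(u) − rank(v): -2, 7, 0, -6, 4, 4, -6, -1; Σd² = 158
ρ = 1 − 6Σd² / [n(n²−1)] = 1 − 6×158 / (8×63) = 1 − 948/504 ≈ -0.8810

-0.8810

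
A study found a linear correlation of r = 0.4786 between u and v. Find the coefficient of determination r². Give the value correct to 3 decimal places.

r² = (0.4786)² = 0.229

0.229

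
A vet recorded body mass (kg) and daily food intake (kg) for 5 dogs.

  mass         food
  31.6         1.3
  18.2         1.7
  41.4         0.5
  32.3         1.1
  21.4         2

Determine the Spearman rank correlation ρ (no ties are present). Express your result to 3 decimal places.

-0.900

Rank mass: 3, 1, 5, 4, 2
Rank food: 3, 4, 1, 2, 5
d = rank(mass) − rank(food): 0, -3, 4, 2, -3; Σd² = 38
ρ = 1 − 6Σd² / [n(n²−1)] = 1 − 6×38 / (5×24) = 1 − 228/120 ≈ -0.900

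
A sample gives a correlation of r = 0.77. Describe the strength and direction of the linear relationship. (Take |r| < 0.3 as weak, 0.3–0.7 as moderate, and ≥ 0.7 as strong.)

r = 0.77 > 0 so the relationship is positive.
|r| = 0.77, which falls in the strong range.

strong positive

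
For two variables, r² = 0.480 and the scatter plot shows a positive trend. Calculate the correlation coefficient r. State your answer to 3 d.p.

0.693

|r| = √0.480 = 0.693
The association is positive, so r = 0.693.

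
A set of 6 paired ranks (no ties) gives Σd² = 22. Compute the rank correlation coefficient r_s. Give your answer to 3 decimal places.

0.371

ρ = 1 − 6Σd² / [n(n²−1)] = 1 − 6×22 / (6×35)
  = 1 − 132/210 = 1 − 0.6286 ≈ 0.371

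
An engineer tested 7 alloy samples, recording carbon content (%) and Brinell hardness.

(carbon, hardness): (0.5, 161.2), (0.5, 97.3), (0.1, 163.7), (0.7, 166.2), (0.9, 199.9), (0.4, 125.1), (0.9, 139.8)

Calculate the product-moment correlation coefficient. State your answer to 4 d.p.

n = 7, Σx = 4, Σy = 1053.2, Σx² = 2.78, Σy² = 165026.92, Σxy = 617.73
nΣxy − ΣxΣy = 4324.11 − 4212.8 = 111.31
nΣx² − (Σx)² = 19.46 − 16 = 3.46; nΣy² − (Σy)² = 1155188.44 − 1109230.24 = 45958.2
r = 111.31 / √(3.46 × 45958.2) = 111.31 / 398.7673 ≈ 0.2791

0.2791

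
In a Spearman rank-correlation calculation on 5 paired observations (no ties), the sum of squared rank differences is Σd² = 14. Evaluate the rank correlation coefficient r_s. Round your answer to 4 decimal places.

ρ = 1 − 6Σd² / [n(n²−1)] = 1 − 6×14 / (5×24)
  = 1 − 84/120 = 1 − 0.70000 ≈ 0.3000

0.3000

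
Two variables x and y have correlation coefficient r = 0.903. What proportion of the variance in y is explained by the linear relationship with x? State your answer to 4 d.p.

r² = (0.903)² = 0.8154

0.8154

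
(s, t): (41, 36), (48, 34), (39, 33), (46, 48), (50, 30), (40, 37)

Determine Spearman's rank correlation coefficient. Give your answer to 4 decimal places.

-0.2571

Rank s: 3, 5, 1, 4, 6, 2
Rank t: 4, 3, 2, 6, 1, 5
d = rank(s) − rank(t): -1, 2, -1, -2, 5, -3; Σd² = 44
ρ = 1 − 6Σd² / [n(n²−1)] = 1 − 6×44 / (6×35) = 1 − 264/210 ≈ -0.2571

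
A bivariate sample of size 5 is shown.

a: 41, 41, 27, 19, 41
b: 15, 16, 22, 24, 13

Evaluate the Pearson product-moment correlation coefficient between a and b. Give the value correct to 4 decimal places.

n = 5, Σa = 169, Σb = 90, Σa² = 6133, Σb² = 1710, Σab = 2854
nΣab − ΣaΣb = 14270 − 15210 = -940
nΣa² − (Σa)² = 30665 − 28561 = 2104; nΣb² − (Σb)² = 8550 − 8100 = 450
r = -940 / √(2104 × 450) = -940 / 973.0365 ≈ -0.9660

-0.9660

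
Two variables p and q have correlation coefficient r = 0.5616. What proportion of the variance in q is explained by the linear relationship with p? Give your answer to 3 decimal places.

0.315

r² = (0.5616)² = 0.315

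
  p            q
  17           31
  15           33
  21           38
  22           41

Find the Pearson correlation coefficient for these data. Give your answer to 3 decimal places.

0.899

n = 4, Σp = 75, Σq = 143, Σp² = 1439, Σq² = 5175, Σpq = 2722
nΣpq − ΣpΣq = 10888 − 10725 = 163
nΣp² − (Σp)² = 5756 − 5625 = 131; nΣq² − (Σq)² = 20700 − 20449 = 251
r = 163 / √(131 × 251) = 163 / 181.3312 ≈ 0.899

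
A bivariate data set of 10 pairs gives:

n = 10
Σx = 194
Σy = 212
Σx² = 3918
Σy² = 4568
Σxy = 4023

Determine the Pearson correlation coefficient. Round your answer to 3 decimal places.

-0.842

r = (nΣxy − ΣxΣy) / √[(nΣx² − (Σx)²)(nΣy² − (Σy)²)]
Numerator: 10×4023 − 194×212 = -898
Denominator: √[(39180 − 37636)(45680 − 44944)] = √[1544 × 736] = 1066.0131
r = -898 / 1066.0131 ≈ -0.842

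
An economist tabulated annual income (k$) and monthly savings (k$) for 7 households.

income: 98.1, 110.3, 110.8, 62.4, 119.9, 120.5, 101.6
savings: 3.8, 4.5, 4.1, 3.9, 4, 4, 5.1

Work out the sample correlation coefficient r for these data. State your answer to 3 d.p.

0.136

n = 7, Σx = 723.6, Σy = 29.4, Σx² = 77178.92, Σy² = 124.72, Σxy = 3046.53
nΣxy − ΣxΣy = 21325.71 − 21273.84 = 51.87
nΣx² − (Σx)² = 540252.44 − 523596.96 = 16655.48; nΣy² − (Σy)² = 873.04 − 864.36 = 8.68
r = 51.87 / √(16655.48 × 8.68) = 51.87 / 380.2230 ≈ 0.136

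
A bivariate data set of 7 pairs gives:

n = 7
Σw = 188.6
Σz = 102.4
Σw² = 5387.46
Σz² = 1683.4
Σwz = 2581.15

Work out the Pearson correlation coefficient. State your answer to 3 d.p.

-0.746

r = (nΣwz − ΣwΣz) / √[(nΣw² − (Σw)²)(nΣz² − (Σz)²)]
Numerator: 7×2581.15 − 188.6×102.4 = -1244.59
Denominator: √[(37712.22 − 35569.96)(11783.8 − 10485.76)] = √[2142.26 × 1298.04] = 1667.5548
r = -1244.59 / 1667.5548 ≈ -0.746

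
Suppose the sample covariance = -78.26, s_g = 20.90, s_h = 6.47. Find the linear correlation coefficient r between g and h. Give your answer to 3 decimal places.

r = Cov(g,h) / (s_g · s_h) = -78.26 / (20.90 × 6.47)
  = -78.26 / 135.2230 ≈ -0.579

-0.579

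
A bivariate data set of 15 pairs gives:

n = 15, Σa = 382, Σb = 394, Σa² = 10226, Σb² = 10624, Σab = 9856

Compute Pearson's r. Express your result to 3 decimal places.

r = (nΣab − ΣaΣb) / √[(nΣa² − (Σa)²)(nΣb² − (Σb)²)]
Numerator: 15×9856 − 382×394 = -2668
Denominator: √[(153390 − 145924)(159360 − 155236)] = √[7466 × 4124] = 5548.8543
r = -2668 / 5548.8543 ≈ -0.481

-0.481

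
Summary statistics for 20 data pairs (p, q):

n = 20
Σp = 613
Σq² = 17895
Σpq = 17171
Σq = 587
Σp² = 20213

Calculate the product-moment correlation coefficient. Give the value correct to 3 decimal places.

r = (nΣpq − ΣpΣq) / √[(nΣp² − (Σp)²)(nΣq² − (Σq)²)]
Numerator: 20×17171 − 613×587 = -16411
Denominator: √[(404260 − 375769)(357900 − 344569)] = √[28491 × 13331] = 19488.8050
r = -16411 / 19488.8050 ≈ -0.842

-0.842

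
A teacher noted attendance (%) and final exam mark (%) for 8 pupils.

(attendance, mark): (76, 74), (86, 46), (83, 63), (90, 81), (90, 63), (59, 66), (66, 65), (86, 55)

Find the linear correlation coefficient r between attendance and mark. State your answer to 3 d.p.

n = 8, Σx = 636, Σy = 513, Σx² = 51494, Σy² = 33697, Σxy = 40683
nΣxy − ΣxΣy = 325464 − 326268 = -804
nΣx² − (Σx)² = 411952 − 404496 = 7456; nΣy² − (Σy)² = 269576 − 263169 = 6407
r = -804 / √(7456 × 6407) = -804 / 6911.6273 ≈ -0.116

-0.116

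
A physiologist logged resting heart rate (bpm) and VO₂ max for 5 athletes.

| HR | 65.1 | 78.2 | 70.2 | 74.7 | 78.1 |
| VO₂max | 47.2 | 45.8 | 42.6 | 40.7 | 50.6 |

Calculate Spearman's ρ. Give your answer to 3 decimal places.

0.100

Rank HR: 1, 5, 2, 3, 4
Rank VO₂max: 4, 3, 2, 1, 5
d = rank(HR) − rank(VO₂max): -3, 2, 0, 2, -1; Σd² = 18
ρ = 1 − 6Σd² / [n(n²−1)] = 1 − 6×18 / (5×24) = 1 − 108/120 ≈ 0.100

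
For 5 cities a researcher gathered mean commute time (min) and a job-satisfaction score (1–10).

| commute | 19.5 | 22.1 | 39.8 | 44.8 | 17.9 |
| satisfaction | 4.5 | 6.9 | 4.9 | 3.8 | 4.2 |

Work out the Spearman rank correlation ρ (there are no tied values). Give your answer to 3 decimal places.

-0.100

Rank commute: 2, 3, 4, 5, 1
Rank satisfaction: 3, 5, 4, 1, 2
d = rank(commute) − rank(satisfaction): -1, -2, 0, 4, -1; Σd² = 22
ρ = 1 − 6Σd² / [n(n²−1)] = 1 − 6×22 / (5×24) = 1 − 132/120 ≈ -0.100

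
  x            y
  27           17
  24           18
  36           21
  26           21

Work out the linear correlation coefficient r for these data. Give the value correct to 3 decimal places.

0.540

n = 4, Σx = 113, Σy = 77, Σx² = 3277, Σy² = 1495, Σxy = 2193
nΣxy − ΣxΣy = 8772 − 8701 = 71
nΣx² − (Σx)² = 13108 − 12769 = 339; nΣy² − (Σy)² = 5980 − 5929 = 51
r = 71 / √(339 × 51) = 71 / 131.4876 ≈ 0.540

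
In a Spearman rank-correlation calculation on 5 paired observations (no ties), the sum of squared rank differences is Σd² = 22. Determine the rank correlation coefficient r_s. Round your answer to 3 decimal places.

-0.100

ρ = 1 − 6Σd² / [n(n²−1)] = 1 − 6×22 / (5×24)
  = 1 − 132/120 = 1 − 1.1000 ≈ -0.100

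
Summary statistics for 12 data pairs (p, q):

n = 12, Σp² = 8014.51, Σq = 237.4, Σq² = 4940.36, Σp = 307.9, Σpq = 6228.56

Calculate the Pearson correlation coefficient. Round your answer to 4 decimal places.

0.8223

r = (nΣpq − ΣpΣq) / √[(nΣp² − (Σp)²)(nΣq² − (Σq)²)]
Numerator: 12×6228.56 − 307.9×237.4 = 1647.26
Denominator: √[(96174.12 − 94802.41)(59284.32 − 56358.76)] = √[1371.71 × 2925.56] = 2003.2523
r = 1647.26 / 2003.2523 ≈ 0.8223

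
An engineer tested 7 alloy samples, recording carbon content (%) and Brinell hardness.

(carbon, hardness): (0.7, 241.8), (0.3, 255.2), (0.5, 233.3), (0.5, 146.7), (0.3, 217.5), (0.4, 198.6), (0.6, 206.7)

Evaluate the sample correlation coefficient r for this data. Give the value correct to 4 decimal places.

-0.0785

n = 7, Σx = 3.3, Σy = 1499.8, Σx² = 1.69, Σy² = 329017.16, Σxy = 704.53
nΣxy − ΣxΣy = 4931.71 − 4949.34 = -17.63
nΣx² − (Σx)² = 11.83 − 10.89 = 0.94; nΣy² − (Σy)² = 2303120.12 − 2249400.04 = 53720.08
r = -17.63 / √(0.94 × 53720.08) = -17.63 / 224.7151 ≈ -0.0785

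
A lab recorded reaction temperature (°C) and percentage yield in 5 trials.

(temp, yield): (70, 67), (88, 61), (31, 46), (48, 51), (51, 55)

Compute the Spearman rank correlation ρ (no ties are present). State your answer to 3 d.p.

0.900

Rank temp: 4, 5, 1, 2, 3
Rank yield: 5, 4, 1, 2, 3
d = rank(temp) − rank(yield): -1, 1, 0, 0, 0; Σd² = 2
ρ = 1 − 6Σd² / [n(n²−1)] = 1 − 6×2 / (5×24) = 1 − 12/120 ≈ 0.900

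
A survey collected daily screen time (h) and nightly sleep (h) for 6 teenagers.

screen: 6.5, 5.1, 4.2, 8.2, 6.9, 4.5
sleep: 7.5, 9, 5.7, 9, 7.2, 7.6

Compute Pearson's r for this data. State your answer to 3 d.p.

0.505

n = 6, Σx = 35.4, Σy = 46, Σx² = 221, Σy² = 360.34, Σxy = 276.27
nΣxy − ΣxΣy = 1657.62 − 1628.4 = 29.22
nΣx² − (Σx)² = 1326 − 1253.16 = 72.84; nΣy² − (Σy)² = 2162.04 − 2116 = 46.04
r = 29.22 / √(72.84 × 46.04) = 29.22 / 57.9099 ≈ 0.505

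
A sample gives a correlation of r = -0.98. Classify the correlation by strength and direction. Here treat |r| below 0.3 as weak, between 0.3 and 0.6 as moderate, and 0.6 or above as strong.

strong negative

r = -0.98 < 0 so the relationship is negative.
|r| = 0.98, which falls in the strong range.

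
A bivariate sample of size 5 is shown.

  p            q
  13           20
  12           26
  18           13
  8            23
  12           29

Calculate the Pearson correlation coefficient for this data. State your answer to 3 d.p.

-0.690

n = 5, Σp = 63, Σq = 111, Σp² = 845, Σq² = 2615, Σpq = 1338
nΣpq − ΣpΣq = 6690 − 6993 = -303
nΣp² − (Σp)² = 4225 − 3969 = 256; nΣq² − (Σq)² = 13075 − 12321 = 754
r = -303 / √(256 × 754) = -303 / 439.3450 ≈ -0.690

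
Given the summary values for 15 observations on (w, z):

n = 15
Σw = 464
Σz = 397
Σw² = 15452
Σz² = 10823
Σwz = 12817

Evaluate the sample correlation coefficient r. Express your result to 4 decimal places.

0.9107

r = (nΣwz − ΣwΣz) / √[(nΣw² − (Σw)²)(nΣz² − (Σz)²)]
Numerator: 15×12817 − 464×397 = 8047
Denominator: √[(231780 − 215296)(162345 − 157609)] = √[16484 × 4736] = 8835.6224
r = 8047 / 8835.6224 ≈ 0.9107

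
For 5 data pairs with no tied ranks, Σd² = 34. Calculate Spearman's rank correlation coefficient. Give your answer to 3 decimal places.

ρ = 1 − 6Σd² / [n(n²−1)] = 1 − 6×34 / (5×24)
  = 1 − 204/120 = 1 − 1.7000 ≈ -0.700

-0.700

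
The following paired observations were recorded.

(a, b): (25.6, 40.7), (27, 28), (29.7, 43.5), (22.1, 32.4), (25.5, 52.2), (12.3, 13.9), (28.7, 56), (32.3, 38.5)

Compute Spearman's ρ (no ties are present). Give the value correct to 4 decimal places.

0.4286

Rank a: 4, 5, 7, 2, 3, 1, 6, 8
Rank b: 5, 2, 6, 3, 7, 1, 8, 4
d = rank(a) − rank(b): -1, 3, 1, -1, -4, 0, -2, 4; Σd² = 48
ρ = 1 − 6Σd² / [n(n²−1)] = 1 − 6×48 / (8×63) = 1 − 288/504 ≈ 0.4286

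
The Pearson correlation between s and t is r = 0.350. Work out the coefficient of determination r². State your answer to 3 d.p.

0.123

r² = (0.350)² = 0.123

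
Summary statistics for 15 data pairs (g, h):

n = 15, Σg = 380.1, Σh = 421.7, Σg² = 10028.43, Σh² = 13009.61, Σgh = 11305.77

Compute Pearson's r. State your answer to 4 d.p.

r = (nΣgh − ΣgΣh) / √[(nΣg² − (Σg)²)(nΣh² − (Σh)²)]
Numerator: 15×11305.77 − 380.1×421.7 = 9298.38
Denominator: √[(150426.45 − 144476.01)(195144.15 − 177830.89)] = √[5950.44 × 17313.26] = 10149.9515
r = 9298.38 / 10149.9515 ≈ 0.9161

0.9161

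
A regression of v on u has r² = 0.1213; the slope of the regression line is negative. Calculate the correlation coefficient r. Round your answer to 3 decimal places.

|r| = √0.1213 = 0.348
The association is negative, so r = −0.348.

-0.348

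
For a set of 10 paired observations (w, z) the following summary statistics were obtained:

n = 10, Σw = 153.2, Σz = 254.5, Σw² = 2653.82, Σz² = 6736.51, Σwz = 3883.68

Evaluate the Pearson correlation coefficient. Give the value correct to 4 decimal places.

-0.0541

r = (nΣwz − ΣwΣz) / √[(nΣw² − (Σw)²)(nΣz² − (Σz)²)]
Numerator: 10×3883.68 − 153.2×254.5 = -152.6
Denominator: √[(26538.2 − 23470.24)(67365.1 − 64770.25)] = √[3067.96 × 2594.85] = 2821.5060
r = -152.6 / 2821.5060 ≈ -0.0541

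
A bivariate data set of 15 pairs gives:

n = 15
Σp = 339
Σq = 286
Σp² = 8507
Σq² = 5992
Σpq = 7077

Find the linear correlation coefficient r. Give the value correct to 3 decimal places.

0.909

r = (nΣpq − ΣpΣq) / √[(nΣp² − (Σp)²)(nΣq² − (Σq)²)]
Numerator: 15×7077 − 339×286 = 9201
Denominator: √[(127605 − 114921)(89880 − 81796)] = √[12684 × 8084] = 10126.0780
r = 9201 / 10126.0780 ≈ 0.909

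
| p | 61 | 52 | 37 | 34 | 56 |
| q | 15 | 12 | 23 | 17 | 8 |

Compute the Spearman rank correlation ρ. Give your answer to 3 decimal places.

-0.600

Rank p: 5, 3, 2, 1, 4
Rank q: 3, 2, 5, 4, 1
d = rank(p) − rank(q): 2, 1, -3, -3, 3; Σd² = 32
ρ = 1 − 6Σd² / [n(n²−1)] = 1 − 6×32 / (5×24) = 1 − 192/120 ≈ -0.600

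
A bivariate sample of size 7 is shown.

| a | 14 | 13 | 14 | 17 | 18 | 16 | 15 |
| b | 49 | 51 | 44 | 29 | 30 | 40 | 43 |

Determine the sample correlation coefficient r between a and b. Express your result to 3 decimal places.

n = 7, Σa = 107, Σb = 286, Σa² = 1655, Σb² = 12128, Σab = 4283
nΣab − ΣaΣb = 29981 − 30602 = -621
nΣa² − (Σa)² = 11585 − 11449 = 136; nΣb² − (Σb)² = 84896 − 81796 = 3100
r = -621 / √(136 × 3100) = -621 / 649.3073 ≈ -0.956

-0.956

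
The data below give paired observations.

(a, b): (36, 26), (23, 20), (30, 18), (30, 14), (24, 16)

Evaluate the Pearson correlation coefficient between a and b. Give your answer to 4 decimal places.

0.5314

n = 5, Σa = 143, Σb = 94, Σa² = 4201, Σb² = 1852, Σab = 2740
nΣab − ΣaΣb = 13700 − 13442 = 258
nΣa² − (Σa)² = 21005 − 20449 = 556; nΣb² − (Σb)² = 9260 − 8836 = 424
r = 258 / √(556 × 424) = 258 / 485.5348 ≈ 0.5314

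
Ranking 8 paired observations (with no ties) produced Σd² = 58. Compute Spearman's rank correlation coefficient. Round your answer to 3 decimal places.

0.310

ρ = 1 − 6Σd² / [n(n²−1)] = 1 − 6×58 / (8×63)
  = 1 − 348/504 = 1 − 0.6905 ≈ 0.310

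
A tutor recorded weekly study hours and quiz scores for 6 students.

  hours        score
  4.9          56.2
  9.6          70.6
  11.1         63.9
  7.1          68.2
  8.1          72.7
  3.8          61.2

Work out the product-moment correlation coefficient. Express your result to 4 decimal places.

0.5618

n = 6, Σx = 44.6, Σy = 392.8, Σx² = 369.84, Σy² = 25907.98, Σxy = 2968.08
nΣxy − ΣxΣy = 17808.48 − 17518.88 = 289.6
nΣx² − (Σx)² = 2219.04 − 1989.16 = 229.88; nΣy² − (Σy)² = 155447.88 − 154291.84 = 1156.04
r = 289.6 / √(229.88 × 1156.04) = 289.6 / 515.5099 ≈ 0.5618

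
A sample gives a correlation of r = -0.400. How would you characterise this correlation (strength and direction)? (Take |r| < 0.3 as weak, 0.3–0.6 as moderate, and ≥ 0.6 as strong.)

moderate negative

r = -0.400 < 0 so the relationship is negative.
|r| = 0.400, which falls in the moderate range.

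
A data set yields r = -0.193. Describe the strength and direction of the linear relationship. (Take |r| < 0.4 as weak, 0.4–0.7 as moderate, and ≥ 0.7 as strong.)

weak negative

r = -0.193 < 0 so the relationship is negative.
|r| = 0.193, which falls in the weak range.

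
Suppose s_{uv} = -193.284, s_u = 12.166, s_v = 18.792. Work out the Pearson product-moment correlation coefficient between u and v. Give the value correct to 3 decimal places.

r = Cov(u,v) / (s_u · s_v) = -193.284 / (12.166 × 18.792)
  = -193.284 / 228.6235 ≈ -0.845

-0.845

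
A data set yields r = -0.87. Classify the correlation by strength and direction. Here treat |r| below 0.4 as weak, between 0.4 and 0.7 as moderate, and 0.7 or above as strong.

strong negative

r = -0.87 < 0 so the relationship is negative.
|r| = 0.87, which falls in the strong range.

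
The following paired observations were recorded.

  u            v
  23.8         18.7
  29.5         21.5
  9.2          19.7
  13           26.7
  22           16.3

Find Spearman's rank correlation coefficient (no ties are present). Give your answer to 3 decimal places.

-0.100

Rank u: 4, 5, 1, 2, 3
Rank v: 2, 4, 3, 5, 1
d = rank(u) − rank(v): 2, 1, -2, -3, 2; Σd² = 22
ρ = 1 − 6Σd² / [n(n²−1)] = 1 − 6×22 / (5×24) = 1 − 132/120 ≈ -0.100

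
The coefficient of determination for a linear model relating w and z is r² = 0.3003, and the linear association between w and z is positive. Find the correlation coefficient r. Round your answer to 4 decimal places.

0.5480

|r| = √0.3003 = 0.5480
The association is positive, so r = 0.5480.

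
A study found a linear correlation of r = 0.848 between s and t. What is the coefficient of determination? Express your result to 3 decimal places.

r² = (0.848)² = 0.719

0.719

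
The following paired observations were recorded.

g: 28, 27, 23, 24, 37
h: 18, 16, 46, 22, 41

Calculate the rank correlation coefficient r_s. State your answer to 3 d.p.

-0.300

Rank g: 4, 3, 1, 2, 5
Rank h: 2, 1, 5, 3, 4
d = rank(g) − rank(h): 2, 2, -4, -1, 1; Σd² = 26
ρ = 1 − 6Σd² / [n(n²−1)] = 1 − 6×26 / (5×24) = 1 − 156/120 ≈ -0.300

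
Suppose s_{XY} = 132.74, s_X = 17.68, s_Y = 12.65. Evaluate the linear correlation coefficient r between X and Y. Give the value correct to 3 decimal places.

r = Cov(X,Y) / (s_X · s_Y) = 132.74 / (17.68 × 12.65)
  = 132.74 / 223.6520 ≈ 0.594

0.594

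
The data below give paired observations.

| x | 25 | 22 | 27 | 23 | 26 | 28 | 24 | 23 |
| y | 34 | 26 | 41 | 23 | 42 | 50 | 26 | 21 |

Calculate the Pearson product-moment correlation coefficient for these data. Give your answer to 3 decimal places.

n = 8, Σx = 198, Σy = 263, Σx² = 4932, Σy² = 9423, Σxy = 6657
nΣxy − ΣxΣy = 53256 − 52074 = 1182
nΣx² − (Σx)² = 39456 − 39204 = 252; nΣy² − (Σy)² = 75384 − 69169 = 6215
r = 1182 / √(252 × 6215) = 1182 / 1251.4711 ≈ 0.944

0.944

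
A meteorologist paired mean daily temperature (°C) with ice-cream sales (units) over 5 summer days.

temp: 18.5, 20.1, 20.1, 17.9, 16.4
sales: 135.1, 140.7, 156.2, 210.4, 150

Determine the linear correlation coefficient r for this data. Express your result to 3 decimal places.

-0.240

n = 5, Σx = 93, Σy = 792.4, Σx² = 1739.64, Σy² = 129215.1, Σxy = 14693.2
nΣxy − ΣxΣy = 73466 − 73693.2 = -227.2
nΣx² − (Σx)² = 8698.2 − 8649 = 49.2; nΣy² − (Σy)² = 646075.5 − 627897.76 = 18177.74
r = -227.2 / √(49.2 × 18177.74) = -227.2 / 945.6981 ≈ -0.240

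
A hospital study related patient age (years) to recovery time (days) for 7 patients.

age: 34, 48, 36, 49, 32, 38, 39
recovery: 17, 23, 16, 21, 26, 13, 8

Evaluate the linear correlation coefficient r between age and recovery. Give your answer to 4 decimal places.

n = 7, Σx = 276, Σy = 124, Σx² = 11146, Σy² = 2424, Σxy = 4925
nΣxy − ΣxΣy = 34475 − 34224 = 251
nΣx² − (Σx)² = 78022 − 76176 = 1846; nΣy² − (Σy)² = 16968 − 15376 = 1592
r = 251 / √(1846 × 1592) = 251 / 1714.3022 ≈ 0.1464

0.1464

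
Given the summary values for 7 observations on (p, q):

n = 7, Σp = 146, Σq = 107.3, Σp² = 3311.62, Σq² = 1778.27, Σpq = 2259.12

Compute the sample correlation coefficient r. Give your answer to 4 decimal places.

r = (nΣpq − ΣpΣq) / √[(nΣp² − (Σp)²)(nΣq² − (Σq)²)]
Numerator: 7×2259.12 − 146×107.3 = 148.04
Denominator: √[(23181.34 − 21316)(12447.89 − 11513.29)] = √[1865.34 × 934.6] = 1320.3586
r = 148.04 / 1320.3586 ≈ 0.1121

0.1121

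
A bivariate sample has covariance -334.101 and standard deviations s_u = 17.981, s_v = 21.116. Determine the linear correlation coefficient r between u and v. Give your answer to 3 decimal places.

-0.880

r = Cov(u,v) / (s_u · s_v) = -334.101 / (17.981 × 21.116)
  = -334.101 / 379.6868 ≈ -0.880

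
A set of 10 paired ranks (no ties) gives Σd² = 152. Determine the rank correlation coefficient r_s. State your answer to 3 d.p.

0.079

ρ = 1 − 6Σd² / [n(n²−1)] = 1 − 6×152 / (10×99)
  = 1 − 912/990 = 1 − 0.9212 ≈ 0.079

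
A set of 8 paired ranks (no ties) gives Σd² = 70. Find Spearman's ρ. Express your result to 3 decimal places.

ρ = 1 − 6Σd² / [n(n²−1)] = 1 − 6×70 / (8×63)
  = 1 − 420/504 = 1 − 0.8333 ≈ 0.167

0.167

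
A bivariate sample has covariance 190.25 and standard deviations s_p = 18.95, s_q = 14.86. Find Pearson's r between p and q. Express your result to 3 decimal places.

r = Cov(p,q) / (s_p · s_q) = 190.25 / (18.95 × 14.86)
  = 190.25 / 281.5970 ≈ 0.676

0.676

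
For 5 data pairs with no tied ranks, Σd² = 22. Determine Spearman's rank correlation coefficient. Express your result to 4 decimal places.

-0.1000

ρ = 1 − 6Σd² / [n(n²−1)] = 1 − 6×22 / (5×24)
  = 1 − 132/120 = 1 − 1.10000 ≈ -0.1000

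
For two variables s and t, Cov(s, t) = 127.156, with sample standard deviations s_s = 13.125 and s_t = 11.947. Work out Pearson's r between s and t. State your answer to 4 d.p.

0.8109

r = Cov(s,t) / (s_s · s_t) = 127.156 / (13.125 × 11.947)
  = 127.156 / 156.8044 ≈ 0.8109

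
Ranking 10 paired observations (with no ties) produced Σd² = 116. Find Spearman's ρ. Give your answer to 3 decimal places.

ρ = 1 − 6Σd² / [n(n²−1)] = 1 − 6×116 / (10×99)
  = 1 − 696/990 = 1 − 0.7030 ≈ 0.297

0.297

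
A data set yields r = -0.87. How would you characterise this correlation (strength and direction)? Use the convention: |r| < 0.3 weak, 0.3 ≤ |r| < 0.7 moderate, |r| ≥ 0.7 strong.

r = -0.87 < 0 so the relationship is negative.
|r| = 0.87, which falls in the strong range.

strong negative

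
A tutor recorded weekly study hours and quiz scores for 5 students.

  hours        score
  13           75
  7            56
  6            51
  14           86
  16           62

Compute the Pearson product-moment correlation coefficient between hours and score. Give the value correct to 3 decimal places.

0.680

n = 5, Σx = 56, Σy = 330, Σx² = 706, Σy² = 22602, Σxy = 3869
nΣxy − ΣxΣy = 19345 − 18480 = 865
nΣx² − (Σx)² = 3530 − 3136 = 394; nΣy² − (Σy)² = 113010 − 108900 = 4110
r = 865 / √(394 × 4110) = 865 / 1272.5329 ≈ 0.680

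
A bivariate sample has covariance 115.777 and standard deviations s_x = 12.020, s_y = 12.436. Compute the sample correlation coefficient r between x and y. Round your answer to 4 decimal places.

0.7745

r = Cov(x,y) / (s_x · s_y) = 115.777 / (12.020 × 12.436)
  = 115.777 / 149.4807 ≈ 0.7745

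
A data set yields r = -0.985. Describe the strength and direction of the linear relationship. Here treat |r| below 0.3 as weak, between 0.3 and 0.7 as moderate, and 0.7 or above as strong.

strong negative

r = -0.985 < 0 so the relationship is negative.
|r| = 0.985, which falls in the strong range.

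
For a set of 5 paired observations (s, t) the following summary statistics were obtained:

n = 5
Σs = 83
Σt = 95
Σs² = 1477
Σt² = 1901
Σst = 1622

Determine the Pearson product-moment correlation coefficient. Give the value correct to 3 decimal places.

r = (nΣst − ΣsΣt) / √[(nΣs² − (Σs)²)(nΣt² − (Σt)²)]
Numerator: 5×1622 − 83×95 = 225
Denominator: √[(7385 − 6889)(9505 − 9025)] = √[496 × 480] = 487.9344
r = 225 / 487.9344 ≈ 0.461

0.461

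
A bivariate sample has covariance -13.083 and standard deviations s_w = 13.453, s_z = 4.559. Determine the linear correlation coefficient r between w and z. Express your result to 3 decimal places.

r = Cov(w,z) / (s_w · s_z) = -13.083 / (13.453 × 4.559)
  = -13.083 / 61.3322 ≈ -0.213

-0.213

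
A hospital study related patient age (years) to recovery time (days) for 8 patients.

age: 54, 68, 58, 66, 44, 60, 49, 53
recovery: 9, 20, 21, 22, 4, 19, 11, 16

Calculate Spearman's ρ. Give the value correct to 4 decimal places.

0.8095

Rank age: 4, 8, 5, 7, 1, 6, 2, 3
Rank recovery: 2, 6, 7, 8, 1, 5, 3, 4
d = rank(age) − rank(recovery): 2, 2, -2, -1, 0, 1, -1, -1; Σd² = 16
ρ = 1 − 6Σd² / [n(n²−1)] = 1 − 6×16 / (8×63) = 1 − 96/504 ≈ 0.8095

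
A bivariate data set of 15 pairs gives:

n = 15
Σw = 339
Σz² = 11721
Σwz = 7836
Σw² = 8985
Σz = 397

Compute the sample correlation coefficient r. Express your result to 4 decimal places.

-0.8964

r = (nΣwz − ΣwΣz) / √[(nΣw² − (Σw)²)(nΣz² − (Σz)²)]
Numerator: 15×7836 − 339×397 = -17043
Denominator: √[(134775 − 114921)(175815 − 157609)] = √[19854 × 18206] = 19012.1520
r = -17043 / 19012.1520 ≈ -0.8964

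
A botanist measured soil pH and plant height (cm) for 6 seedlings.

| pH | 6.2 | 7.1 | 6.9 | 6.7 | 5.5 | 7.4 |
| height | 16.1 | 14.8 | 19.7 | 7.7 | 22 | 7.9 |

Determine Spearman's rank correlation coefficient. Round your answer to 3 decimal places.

-0.543

Rank pH: 2, 5, 4, 3, 1, 6
Rank height: 4, 3, 5, 1, 6, 2
d = rank(pH) − rank(height): -2, 2, -1, 2, -5, 4; Σd² = 54
ρ = 1 − 6Σd² / [n(n²−1)] = 1 − 6×54 / (6×35) = 1 − 324/210 ≈ -0.543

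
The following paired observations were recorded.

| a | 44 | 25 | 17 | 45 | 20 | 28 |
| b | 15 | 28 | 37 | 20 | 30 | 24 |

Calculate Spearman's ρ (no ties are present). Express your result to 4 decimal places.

Rank a: 5, 3, 1, 6, 2, 4
Rank b: 1, 4, 6, 2, 5, 3
d = rank(a) − rank(b): 4, -1, -5, 4, -3, 1; Σd² = 68
ρ = 1 − 6Σd² / [n(n²−1)] = 1 − 6×68 / (6×35) = 1 − 408/210 ≈ -0.9429

-0.9429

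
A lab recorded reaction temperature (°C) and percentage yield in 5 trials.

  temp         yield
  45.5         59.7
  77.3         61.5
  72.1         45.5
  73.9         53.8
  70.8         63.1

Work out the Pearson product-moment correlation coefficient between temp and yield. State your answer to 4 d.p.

n = 5, Σx = 339.6, Σy = 283.6, Σx² = 23717.8, Σy² = 16292.64, Σxy = 19194.15
nΣxy − ΣxΣy = 95970.75 − 96310.56 = -339.81
nΣx² − (Σx)² = 118589 − 115328.16 = 3260.84; nΣy² − (Σy)² = 81463.2 − 80428.96 = 1034.24
r = -339.81 / √(3260.84 × 1034.24) = -339.81 / 1836.4344 ≈ -0.1850

-0.1850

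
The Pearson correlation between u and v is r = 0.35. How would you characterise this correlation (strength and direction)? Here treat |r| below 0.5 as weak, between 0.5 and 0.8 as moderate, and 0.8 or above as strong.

r = 0.35 > 0 so the relationship is positive.
|r| = 0.35, which falls in the weak range.

weak positive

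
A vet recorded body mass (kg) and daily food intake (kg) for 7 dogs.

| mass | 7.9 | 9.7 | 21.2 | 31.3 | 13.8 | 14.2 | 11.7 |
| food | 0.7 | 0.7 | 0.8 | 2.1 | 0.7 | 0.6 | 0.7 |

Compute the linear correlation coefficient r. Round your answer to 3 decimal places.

0.874

n = 7, Σx = 109.8, Σy = 6.3, Σx² = 2114.6, Σy² = 7.37, Σxy = 121.38
nΣxy − ΣxΣy = 849.66 − 691.74 = 157.92
nΣx² − (Σx)² = 14802.2 − 12056.04 = 2746.16; nΣy² − (Σy)² = 51.59 − 39.69 = 11.9
r = 157.92 / √(2746.16 × 11.9) = 157.92 / 180.7742 ≈ 0.874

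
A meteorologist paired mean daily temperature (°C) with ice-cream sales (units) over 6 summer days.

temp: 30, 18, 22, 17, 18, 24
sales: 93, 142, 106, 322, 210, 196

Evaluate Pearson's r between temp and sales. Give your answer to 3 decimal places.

-0.641

n = 6, Σx = 129, Σy = 1069, Σx² = 2897, Σy² = 226249, Σxy = 21636
nΣxy − ΣxΣy = 129816 − 137901 = -8085
nΣx² − (Σx)² = 17382 − 16641 = 741; nΣy² − (Σy)² = 1357494 − 1142761 = 214733
r = -8085 / √(741 × 214733) = -8085 / 12614.1648 ≈ -0.641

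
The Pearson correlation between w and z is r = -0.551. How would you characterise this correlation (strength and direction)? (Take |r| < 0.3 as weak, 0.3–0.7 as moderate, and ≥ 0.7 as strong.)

r = -0.551 < 0 so the relationship is negative.
|r| = 0.551, which falls in the moderate range.

moderate negative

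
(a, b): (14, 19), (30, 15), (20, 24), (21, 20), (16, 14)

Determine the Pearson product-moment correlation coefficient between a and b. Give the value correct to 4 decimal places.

-0.1843

n = 5, Σa = 101, Σb = 92, Σa² = 2193, Σb² = 1758, Σab = 1840
nΣab − ΣaΣb = 9200 − 9292 = -92
nΣa² − (Σa)² = 10965 − 10201 = 764; nΣb² − (Σb)² = 8790 − 8464 = 326
r = -92 / √(764 × 326) = -92 / 499.0631 ≈ -0.1843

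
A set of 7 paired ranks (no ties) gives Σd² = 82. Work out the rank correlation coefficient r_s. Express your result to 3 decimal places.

-0.464

ρ = 1 − 6Σd² / [n(n²−1)] = 1 − 6×82 / (7×48)
  = 1 − 492/336 = 1 − 1.4643 ≈ -0.464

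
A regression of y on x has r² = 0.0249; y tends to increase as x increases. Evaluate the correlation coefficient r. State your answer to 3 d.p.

0.158

|r| = √0.0249 = 0.158
The association is positive, so r = 0.158.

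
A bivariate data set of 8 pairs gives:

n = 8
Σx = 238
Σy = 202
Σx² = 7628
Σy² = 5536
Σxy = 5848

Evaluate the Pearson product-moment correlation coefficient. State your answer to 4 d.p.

r = (nΣxy − ΣxΣy) / √[(nΣx² − (Σx)²)(nΣy² − (Σy)²)]
Numerator: 8×5848 − 238×202 = -1292
Denominator: √[(61024 − 56644)(44288 − 40804)] = √[4380 × 3484] = 3906.3948
r = -1292 / 3906.3948 ≈ -0.3307

-0.3307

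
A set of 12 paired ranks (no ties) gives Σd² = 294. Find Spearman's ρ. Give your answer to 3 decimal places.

ρ = 1 − 6Σd² / [n(n²−1)] = 1 − 6×294 / (12×143)
  = 1 − 1764/1716 = 1 − 1.0280 ≈ -0.028

-0.028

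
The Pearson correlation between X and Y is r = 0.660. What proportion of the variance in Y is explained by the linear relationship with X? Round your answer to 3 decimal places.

r² = (0.660)² = 0.436

0.436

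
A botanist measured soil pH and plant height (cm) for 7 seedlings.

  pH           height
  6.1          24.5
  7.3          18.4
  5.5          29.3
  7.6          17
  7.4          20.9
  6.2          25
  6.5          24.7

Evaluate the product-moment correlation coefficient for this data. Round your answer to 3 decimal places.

n = 7, Σx = 46.6, Σy = 159.8, Σx² = 313.96, Σy² = 3758.2, Σxy = 1044.33
nΣxy − ΣxΣy = 7310.31 − 7446.68 = -136.37
nΣx² − (Σx)² = 2197.72 − 2171.56 = 26.16; nΣy² − (Σy)² = 26307.4 − 25536.04 = 771.36
r = -136.37 / √(26.16 × 771.36) = -136.37 / 142.0520 ≈ -0.960

-0.960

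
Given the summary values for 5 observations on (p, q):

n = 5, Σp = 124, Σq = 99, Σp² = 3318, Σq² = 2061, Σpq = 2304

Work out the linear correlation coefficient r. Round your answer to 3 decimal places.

r = (nΣpq − ΣpΣq) / √[(nΣp² − (Σp)²)(nΣq² − (Σq)²)]
Numerator: 5×2304 − 124×99 = -756
Denominator: √[(16590 − 15376)(10305 − 9801)] = √[1214 × 504] = 782.2122
r = -756 / 782.2122 ≈ -0.966

-0.966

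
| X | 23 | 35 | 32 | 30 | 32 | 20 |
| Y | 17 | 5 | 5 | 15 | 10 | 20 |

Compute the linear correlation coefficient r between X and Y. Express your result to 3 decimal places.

n = 6, ΣX = 172, ΣY = 72, ΣX² = 5102, ΣY² = 1064, ΣXY = 1896
nΣXY − ΣXΣY = 11376 − 12384 = -1008
nΣX² − (ΣX)² = 30612 − 29584 = 1028; nΣY² − (ΣY)² = 6384 − 5184 = 1200
r = -1008 / √(1028 × 1200) = -1008 / 1110.6755 ≈ -0.908

-0.908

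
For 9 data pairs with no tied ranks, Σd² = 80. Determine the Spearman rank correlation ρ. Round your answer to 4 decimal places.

ρ = 1 − 6Σd² / [n(n²−1)] = 1 − 6×80 / (9×80)
  = 1 − 480/720 = 1 − 0.66667 ≈ 0.3333

0.3333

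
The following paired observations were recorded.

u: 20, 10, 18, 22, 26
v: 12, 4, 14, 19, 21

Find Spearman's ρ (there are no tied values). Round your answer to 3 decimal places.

Rank u: 3, 1, 2, 4, 5
Rank v: 2, 1, 3, 4, 5
d = rank(u) − rank(v): 1, 0, -1, 0, 0; Σd² = 2
ρ = 1 − 6Σd² / [n(n²−1)] = 1 − 6×2 / (5×24) = 1 − 12/120 ≈ 0.900

0.900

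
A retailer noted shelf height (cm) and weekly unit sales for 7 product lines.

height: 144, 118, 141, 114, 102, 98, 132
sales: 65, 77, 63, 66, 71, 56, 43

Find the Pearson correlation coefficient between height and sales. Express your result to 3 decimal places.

n = 7, Σx = 849, Σy = 441, Σx² = 104969, Σy² = 28505, Σxy = 53259
nΣxy − ΣxΣy = 372813 − 374409 = -1596
nΣx² − (Σx)² = 734783 − 720801 = 13982; nΣy² − (Σy)² = 199535 − 194481 = 5054
r = -1596 / √(13982 × 5054) = -1596 / 8406.2493 ≈ -0.190

-0.190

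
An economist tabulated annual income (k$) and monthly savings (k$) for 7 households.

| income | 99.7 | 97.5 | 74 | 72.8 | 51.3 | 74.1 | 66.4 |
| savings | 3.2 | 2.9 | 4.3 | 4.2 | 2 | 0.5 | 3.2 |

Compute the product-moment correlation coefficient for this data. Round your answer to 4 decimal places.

n = 7, Σx = 535.8, Σy = 20.3, Σx² = 42753.64, Σy² = 69.27, Σxy = 1577.88
nΣxy − ΣxΣy = 11045.16 − 10876.74 = 168.42
nΣx² − (Σx)² = 299275.48 − 287081.64 = 12193.84; nΣy² − (Σy)² = 484.89 − 412.09 = 72.8
r = 168.42 / √(12193.84 × 72.8) = 168.42 / 942.1845 ≈ 0.1788

0.1788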